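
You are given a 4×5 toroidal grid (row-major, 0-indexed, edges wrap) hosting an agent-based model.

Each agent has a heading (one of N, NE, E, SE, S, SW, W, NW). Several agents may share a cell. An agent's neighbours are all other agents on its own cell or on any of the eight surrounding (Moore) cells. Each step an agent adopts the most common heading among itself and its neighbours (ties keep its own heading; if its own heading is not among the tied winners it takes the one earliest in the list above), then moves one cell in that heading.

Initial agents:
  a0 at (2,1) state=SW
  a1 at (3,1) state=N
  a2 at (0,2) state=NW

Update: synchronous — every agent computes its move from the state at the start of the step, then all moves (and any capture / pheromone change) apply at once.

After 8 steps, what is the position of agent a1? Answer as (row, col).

t=1: a0@(3,0):SW a1@(2,1):N a2@(3,1):NW
t=2: a0@(0,4):SW a1@(1,1):N a2@(2,0):NW
t=3: a0@(1,3):SW a1@(0,1):N a2@(1,4):NW
t=4: a0@(2,2):SW a1@(3,1):N a2@(0,3):NW
t=5: a0@(3,1):SW a1@(2,1):N a2@(3,2):NW
t=6: a0@(0,0):SW a1@(1,1):N a2@(2,1):NW
t=7: a0@(1,4):SW a1@(0,1):N a2@(1,0):NW
t=8: a0@(2,3):SW a1@(3,1):N a2@(0,4):NW

(3, 1)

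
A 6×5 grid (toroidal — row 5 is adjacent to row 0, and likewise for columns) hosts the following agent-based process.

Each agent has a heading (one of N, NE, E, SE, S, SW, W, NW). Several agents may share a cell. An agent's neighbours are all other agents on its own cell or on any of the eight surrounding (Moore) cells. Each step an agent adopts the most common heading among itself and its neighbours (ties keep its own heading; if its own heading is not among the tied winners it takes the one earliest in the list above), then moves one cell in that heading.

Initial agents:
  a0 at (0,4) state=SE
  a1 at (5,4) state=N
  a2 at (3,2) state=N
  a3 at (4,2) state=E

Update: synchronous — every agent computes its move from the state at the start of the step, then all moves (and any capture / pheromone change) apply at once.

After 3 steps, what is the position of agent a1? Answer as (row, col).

(2, 4)

t=1: a0@(1,0):SE a1@(4,4):N a2@(2,2):N a3@(4,3):E
t=2: a0@(2,1):SE a1@(3,4):N a2@(1,2):N a3@(4,4):E
t=3: a0@(3,2):SE a1@(2,4):N a2@(0,2):N a3@(4,0):E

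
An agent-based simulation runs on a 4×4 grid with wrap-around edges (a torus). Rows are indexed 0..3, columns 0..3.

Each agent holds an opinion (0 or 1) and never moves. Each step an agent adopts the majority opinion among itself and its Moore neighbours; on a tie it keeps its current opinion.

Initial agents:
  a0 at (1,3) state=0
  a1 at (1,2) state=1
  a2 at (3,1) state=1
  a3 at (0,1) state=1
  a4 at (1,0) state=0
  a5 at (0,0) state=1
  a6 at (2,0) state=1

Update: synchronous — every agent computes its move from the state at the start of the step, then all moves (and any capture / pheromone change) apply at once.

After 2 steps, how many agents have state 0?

0

t=1: a0@(1,3):1 a1@(1,2):1 a2@(3,1):1 a3@(0,1):1 a4@(1,0):1 a5@(0,0):1 a6@(2,0):1
t=2: (unchanged — steady state)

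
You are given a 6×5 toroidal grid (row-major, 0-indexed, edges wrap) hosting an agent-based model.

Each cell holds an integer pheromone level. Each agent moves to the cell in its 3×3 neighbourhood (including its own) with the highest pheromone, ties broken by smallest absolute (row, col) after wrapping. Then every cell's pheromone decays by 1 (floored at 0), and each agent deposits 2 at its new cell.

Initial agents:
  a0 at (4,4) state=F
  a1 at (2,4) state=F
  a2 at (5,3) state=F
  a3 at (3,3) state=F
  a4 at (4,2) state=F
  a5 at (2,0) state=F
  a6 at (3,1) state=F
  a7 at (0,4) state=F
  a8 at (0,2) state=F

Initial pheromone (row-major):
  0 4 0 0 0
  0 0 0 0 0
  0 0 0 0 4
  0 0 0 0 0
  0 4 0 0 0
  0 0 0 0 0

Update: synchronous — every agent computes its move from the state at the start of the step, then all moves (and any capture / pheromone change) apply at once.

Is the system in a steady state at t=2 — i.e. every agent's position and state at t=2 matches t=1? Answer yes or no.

t=1: a0@(3,0) a1@(2,4) a2@(0,2) a3@(2,4) a4@(4,1) a5@(2,4) a6@(4,1) a7@(0,0) a8@(0,1) | pheromone: 2 5 2 0 0 / 0 0 0 0 0 / 0 0 0 0 9 / 2 0 0 0 0 / 0 7 0 0 0 / 0 0 0 0 0
t=2: a0@(2,4) a1@(2,4) a2@(0,1) a3@(2,4) a4@(4,1) a5@(2,4) a6@(4,1) a7@(0,1) a8@(0,1) | pheromone: 1 10 1 0 0 / 0 0 0 0 0 / 0 0 0 0 16 / 1 0 0 0 0 / 0 10 0 0 0 / 0 0 0 0 0

no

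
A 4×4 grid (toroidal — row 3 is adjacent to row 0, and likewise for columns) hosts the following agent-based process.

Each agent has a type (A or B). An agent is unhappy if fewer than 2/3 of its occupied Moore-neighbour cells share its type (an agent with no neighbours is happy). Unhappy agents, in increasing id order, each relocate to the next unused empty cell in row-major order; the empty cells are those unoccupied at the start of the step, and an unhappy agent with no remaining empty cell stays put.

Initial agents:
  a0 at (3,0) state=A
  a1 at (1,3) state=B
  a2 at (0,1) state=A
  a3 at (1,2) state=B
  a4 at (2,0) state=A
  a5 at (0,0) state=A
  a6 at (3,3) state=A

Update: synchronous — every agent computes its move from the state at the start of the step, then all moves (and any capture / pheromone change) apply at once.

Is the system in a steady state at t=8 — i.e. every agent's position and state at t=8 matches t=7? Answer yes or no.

no

t=1: a0@(3,0):A a1@(0,2):B a2@(0,1):A a3@(0,3):B a4@(2,0):A a5@(0,0):A a6@(3,3):A
t=2: a0@(3,0):A a1@(1,0):B a2@(0,1):A a3@(1,1):B a4@(2,0):A a5@(0,0):A a6@(1,2):A
t=3: a0@(3,0):A a1@(0,2):B a2@(0,3):A a3@(1,3):B a4@(2,1):A a5@(2,2):A a6@(2,3):A
t=4: a0@(3,0):A a1@(0,0):B a2@(0,1):A a3@(1,0):B a4@(2,1):A a5@(2,2):A a6@(2,3):A
t=5: a0@(3,0):A a1@(0,2):B a2@(0,3):A a3@(1,1):B a4@(2,1):A a5@(2,2):A a6@(2,3):A
t=6: a0@(3,0):A a1@(0,0):B a2@(0,1):A a3@(1,0):B a4@(2,1):A a5@(2,2):A a6@(2,3):A
t=7: a0@(3,0):A a1@(0,2):B a2@(0,3):A a3@(1,1):B a4@(2,1):A a5@(2,2):A a6@(2,3):A
t=8: a0@(3,0):A a1@(0,0):B a2@(0,1):A a3@(1,0):B a4@(2,1):A a5@(2,2):A a6@(2,3):A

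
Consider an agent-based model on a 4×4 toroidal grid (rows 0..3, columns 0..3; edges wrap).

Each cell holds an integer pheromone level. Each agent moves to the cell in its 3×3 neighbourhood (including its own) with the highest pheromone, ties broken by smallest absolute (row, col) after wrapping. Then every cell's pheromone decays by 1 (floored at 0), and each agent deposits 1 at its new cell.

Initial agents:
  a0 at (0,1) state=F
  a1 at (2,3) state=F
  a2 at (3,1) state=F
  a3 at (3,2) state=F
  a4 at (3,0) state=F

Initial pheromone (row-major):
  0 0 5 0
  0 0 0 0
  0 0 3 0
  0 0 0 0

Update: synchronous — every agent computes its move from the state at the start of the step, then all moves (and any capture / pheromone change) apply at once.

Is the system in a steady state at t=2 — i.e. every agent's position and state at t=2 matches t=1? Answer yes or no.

yes

t=1: a0@(0,2) a1@(2,2) a2@(0,2) a3@(0,2) a4@(0,0) | pheromone: 1 0 7 0 / 0 0 0 0 / 0 0 3 0 / 0 0 0 0
t=2: a0@(0,2) a1@(2,2) a2@(0,2) a3@(0,2) a4@(0,0) | pheromone: 1 0 9 0 / 0 0 0 0 / 0 0 3 0 / 0 0 0 0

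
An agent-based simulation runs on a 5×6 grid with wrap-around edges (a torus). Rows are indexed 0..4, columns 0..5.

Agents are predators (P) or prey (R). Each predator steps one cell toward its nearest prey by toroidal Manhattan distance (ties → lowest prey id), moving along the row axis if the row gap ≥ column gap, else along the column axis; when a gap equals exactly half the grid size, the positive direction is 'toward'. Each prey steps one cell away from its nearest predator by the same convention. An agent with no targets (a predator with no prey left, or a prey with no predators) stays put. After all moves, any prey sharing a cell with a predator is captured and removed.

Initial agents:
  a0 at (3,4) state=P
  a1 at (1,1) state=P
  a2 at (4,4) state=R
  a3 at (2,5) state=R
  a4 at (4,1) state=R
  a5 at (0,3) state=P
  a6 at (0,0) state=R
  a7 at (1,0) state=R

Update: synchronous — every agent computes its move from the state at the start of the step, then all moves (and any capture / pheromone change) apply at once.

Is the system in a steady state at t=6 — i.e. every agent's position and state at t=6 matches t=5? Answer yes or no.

t=1: a0@(4,4):P a1@(1,0):P a2@(0,4):R a3@(1,5):R a4@(3,1):R a5@(4,3):P a6@(4,0):R a7@(1,5):R
t=2: a0@(0,4):P a1@(1,5):P a2@(1,4):R a3@(1,4):R a4@(4,1):R a5@(0,3):P a6@(4,1):R a7@(1,4):R
t=3: a0@(1,4):P a1@(1,4):P a2@(2,4):R a3@(2,4):R a4@(4,0):R a5@(1,3):P a6@(4,0):R a7@(2,4):R
t=4: a0@(2,4):P a1@(2,4):P a2@(3,4):R a3@(3,4):R a4@(3,0):R a5@(2,3):P a6@(3,0):R a7@(3,4):R
t=5: a0@(3,4):P a1@(3,4):P a2@(4,4):R a3@(4,4):R a4@(3,1):R a5@(3,3):P a6@(3,1):R a7@(4,4):R
t=6: a0@(4,4):P a1@(4,4):P a2@(0,4):R a3@(0,4):R a4@(3,0):R a5@(4,3):P a6@(3,0):R a7@(0,4):R

no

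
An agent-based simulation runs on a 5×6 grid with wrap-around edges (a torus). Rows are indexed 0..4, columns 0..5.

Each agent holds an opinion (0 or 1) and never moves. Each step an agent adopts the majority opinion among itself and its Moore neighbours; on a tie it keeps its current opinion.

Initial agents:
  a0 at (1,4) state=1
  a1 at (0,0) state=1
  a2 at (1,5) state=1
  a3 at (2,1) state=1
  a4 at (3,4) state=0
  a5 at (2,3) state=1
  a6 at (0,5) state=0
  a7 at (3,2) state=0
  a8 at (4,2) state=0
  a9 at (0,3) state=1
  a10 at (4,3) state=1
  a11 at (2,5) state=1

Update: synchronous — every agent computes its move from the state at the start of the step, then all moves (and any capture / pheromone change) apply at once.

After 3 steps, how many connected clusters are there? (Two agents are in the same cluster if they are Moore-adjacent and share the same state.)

t=1: a0@(1,4):1 a1@(0,0):1 a2@(1,5):1 a3@(2,1):1 a4@(3,4):1 a5@(2,3):1 a6@(0,5):1 a7@(3,2):1 a8@(4,2):0 a9@(0,3):1 a10@(4,3):0 a11@(2,5):1
t=2: a0@(1,4):1 a1@(0,0):1 a2@(1,5):1 a3@(2,1):1 a4@(3,4):1 a5@(2,3):1 a6@(0,5):1 a7@(3,2):1 a8@(4,2):0 a9@(0,3):1 a10@(4,3):1 a11@(2,5):1
t=3: a0@(1,4):1 a1@(0,0):1 a2@(1,5):1 a3@(2,1):1 a4@(3,4):1 a5@(2,3):1 a6@(0,5):1 a7@(3,2):1 a8@(4,2):1 a9@(0,3):1 a10@(4,3):1 a11@(2,5):1

1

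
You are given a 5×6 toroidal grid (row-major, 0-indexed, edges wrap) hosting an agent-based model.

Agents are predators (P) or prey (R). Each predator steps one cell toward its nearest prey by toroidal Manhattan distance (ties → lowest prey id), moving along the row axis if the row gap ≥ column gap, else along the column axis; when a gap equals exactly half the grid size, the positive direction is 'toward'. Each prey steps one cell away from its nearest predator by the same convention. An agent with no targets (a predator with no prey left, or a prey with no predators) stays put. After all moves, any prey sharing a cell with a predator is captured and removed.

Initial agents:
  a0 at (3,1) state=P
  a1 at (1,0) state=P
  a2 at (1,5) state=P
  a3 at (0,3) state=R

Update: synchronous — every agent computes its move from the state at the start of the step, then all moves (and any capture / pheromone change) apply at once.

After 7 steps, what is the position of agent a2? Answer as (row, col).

t=1: a0@(4,1):P a1@(1,1):P a2@(1,4):P a3@(0,2):R
t=2: a0@(0,1):P a1@(0,1):P a2@(1,3):P a3@(1,2):R
t=3: a0@(1,1):P a1@(1,1):P a2@(1,2):P
t=4: (unchanged — steady state)

(1, 2)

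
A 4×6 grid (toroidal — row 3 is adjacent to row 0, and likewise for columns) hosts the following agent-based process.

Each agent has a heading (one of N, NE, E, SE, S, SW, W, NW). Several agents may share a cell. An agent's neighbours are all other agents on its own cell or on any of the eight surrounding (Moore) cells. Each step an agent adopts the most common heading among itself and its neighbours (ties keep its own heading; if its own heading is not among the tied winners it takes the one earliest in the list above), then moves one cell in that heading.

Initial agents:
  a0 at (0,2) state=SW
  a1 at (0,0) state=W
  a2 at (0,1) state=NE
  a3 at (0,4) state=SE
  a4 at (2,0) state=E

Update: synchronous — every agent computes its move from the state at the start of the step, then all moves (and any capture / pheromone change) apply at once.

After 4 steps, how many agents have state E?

t=1: a0@(1,1):SW a1@(0,5):W a2@(3,2):NE a3@(1,5):SE a4@(2,1):E
t=2: a0@(2,0):SW a1@(0,4):W a2@(2,3):NE a3@(2,0):SE a4@(2,2):E
t=3: a0@(3,5):SW a1@(0,3):W a2@(1,4):NE a3@(3,1):SE a4@(2,3):E
t=4: a0@(0,4):SW a1@(0,2):W a2@(0,5):NE a3@(0,2):SE a4@(2,4):E

1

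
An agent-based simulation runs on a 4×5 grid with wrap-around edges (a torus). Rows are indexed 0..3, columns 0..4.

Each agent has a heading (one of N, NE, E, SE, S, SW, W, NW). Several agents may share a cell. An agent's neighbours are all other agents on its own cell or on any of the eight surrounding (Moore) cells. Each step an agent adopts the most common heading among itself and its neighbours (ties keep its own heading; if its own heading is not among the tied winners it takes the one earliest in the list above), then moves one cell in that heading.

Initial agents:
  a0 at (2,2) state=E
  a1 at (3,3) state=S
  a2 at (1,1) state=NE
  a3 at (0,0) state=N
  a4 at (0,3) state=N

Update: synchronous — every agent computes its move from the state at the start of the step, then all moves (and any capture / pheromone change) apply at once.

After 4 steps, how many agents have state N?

t=1: a0@(2,3):E a1@(0,3):S a2@(0,2):NE a3@(3,0):N a4@(3,3):N
t=2: a0@(2,4):E a1@(1,3):S a2@(3,3):NE a3@(2,0):N a4@(2,3):N
t=3: a0@(1,4):N a1@(2,3):S a2@(2,4):NE a3@(1,0):N a4@(1,3):N
t=4: a0@(0,4):N a1@(1,3):N a2@(1,4):N a3@(0,0):N a4@(0,3):N

5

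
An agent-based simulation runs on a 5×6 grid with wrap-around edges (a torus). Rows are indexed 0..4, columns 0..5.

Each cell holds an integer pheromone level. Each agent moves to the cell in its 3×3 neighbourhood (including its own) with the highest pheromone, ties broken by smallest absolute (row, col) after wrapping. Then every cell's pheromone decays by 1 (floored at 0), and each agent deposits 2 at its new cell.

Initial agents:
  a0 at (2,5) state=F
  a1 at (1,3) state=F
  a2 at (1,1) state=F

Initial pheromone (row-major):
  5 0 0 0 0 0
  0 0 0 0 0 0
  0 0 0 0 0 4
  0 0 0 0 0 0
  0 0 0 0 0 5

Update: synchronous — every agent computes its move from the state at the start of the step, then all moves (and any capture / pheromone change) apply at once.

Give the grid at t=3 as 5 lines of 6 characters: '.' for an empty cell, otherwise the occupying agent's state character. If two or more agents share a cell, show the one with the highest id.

F.F...
......
.....F
......
......

t=1: a0@(2,5) a1@(0,2) a2@(0,0) | pheromone: 6 0 2 0 0 0 / 0 0 0 0 0 0 / 0 0 0 0 0 5 / 0 0 0 0 0 0 / 0 0 0 0 0 4
t=2: a0@(2,5) a1@(0,2) a2@(0,0) | pheromone: 7 0 3 0 0 0 / 0 0 0 0 0 0 / 0 0 0 0 0 6 / 0 0 0 0 0 0 / 0 0 0 0 0 3
t=3: a0@(2,5) a1@(0,2) a2@(0,0) | pheromone: 8 0 4 0 0 0 / 0 0 0 0 0 0 / 0 0 0 0 0 7 / 0 0 0 0 0 0 / 0 0 0 0 0 2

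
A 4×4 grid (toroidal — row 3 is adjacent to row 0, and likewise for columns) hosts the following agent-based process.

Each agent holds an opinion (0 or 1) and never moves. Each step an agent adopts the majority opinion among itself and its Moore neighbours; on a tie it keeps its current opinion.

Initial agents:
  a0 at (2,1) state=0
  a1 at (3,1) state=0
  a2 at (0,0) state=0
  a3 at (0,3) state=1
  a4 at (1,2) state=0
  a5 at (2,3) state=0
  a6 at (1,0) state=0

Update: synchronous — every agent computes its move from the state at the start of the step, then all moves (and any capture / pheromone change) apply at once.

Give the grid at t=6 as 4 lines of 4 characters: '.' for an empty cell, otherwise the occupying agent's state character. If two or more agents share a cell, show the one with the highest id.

0..0
0.0.
.0.0
.0..

t=1: a0@(2,1):0 a1@(3,1):0 a2@(0,0):0 a3@(0,3):0 a4@(1,2):0 a5@(2,3):0 a6@(1,0):0
t=2: (unchanged — steady state)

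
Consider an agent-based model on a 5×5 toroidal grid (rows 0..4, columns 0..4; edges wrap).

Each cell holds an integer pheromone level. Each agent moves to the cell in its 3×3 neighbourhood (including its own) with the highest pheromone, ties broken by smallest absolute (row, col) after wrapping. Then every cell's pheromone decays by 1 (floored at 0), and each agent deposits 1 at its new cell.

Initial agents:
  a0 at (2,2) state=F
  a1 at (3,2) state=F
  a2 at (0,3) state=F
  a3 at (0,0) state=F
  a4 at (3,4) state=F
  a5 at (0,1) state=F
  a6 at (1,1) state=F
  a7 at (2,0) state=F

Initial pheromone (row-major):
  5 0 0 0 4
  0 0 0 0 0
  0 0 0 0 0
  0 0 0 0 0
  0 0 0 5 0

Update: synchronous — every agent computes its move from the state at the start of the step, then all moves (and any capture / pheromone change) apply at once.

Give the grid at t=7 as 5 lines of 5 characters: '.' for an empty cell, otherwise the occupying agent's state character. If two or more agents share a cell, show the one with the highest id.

F....
.....
.....
.....
...F.

t=1: a0@(1,1) a1@(4,3) a2@(4,3) a3@(0,0) a4@(4,3) a5@(0,0) a6@(0,0) a7@(1,0) | pheromone: 7 0 0 0 3 / 1 1 0 0 0 / 0 0 0 0 0 / 0 0 0 0 0 / 0 0 0 7 0
t=2: a0@(0,0) a1@(4,3) a2@(4,3) a3@(0,0) a4@(4,3) a5@(0,0) a6@(0,0) a7@(0,0) | pheromone: 11 0 0 0 2 / 0 0 0 0 0 / 0 0 0 0 0 / 0 0 0 0 0 / 0 0 0 9 0
t=3: a0@(0,0) a1@(4,3) a2@(4,3) a3@(0,0) a4@(4,3) a5@(0,0) a6@(0,0) a7@(0,0) | pheromone: 15 0 0 0 1 / 0 0 0 0 0 / 0 0 0 0 0 / 0 0 0 0 0 / 0 0 0 11 0
t=4: a0@(0,0) a1@(4,3) a2@(4,3) a3@(0,0) a4@(4,3) a5@(0,0) a6@(0,0) a7@(0,0) | pheromone: 19 0 0 0 0 / 0 0 0 0 0 / 0 0 0 0 0 / 0 0 0 0 0 / 0 0 0 13 0
t=5: a0@(0,0) a1@(4,3) a2@(4,3) a3@(0,0) a4@(4,3) a5@(0,0) a6@(0,0) a7@(0,0) | pheromone: 23 0 0 0 0 / 0 0 0 0 0 / 0 0 0 0 0 / 0 0 0 0 0 / 0 0 0 15 0
t=6: a0@(0,0) a1@(4,3) a2@(4,3) a3@(0,0) a4@(4,3) a5@(0,0) a6@(0,0) a7@(0,0) | pheromone: 27 0 0 0 0 / 0 0 0 0 0 / 0 0 0 0 0 / 0 0 0 0 0 / 0 0 0 17 0
t=7: a0@(0,0) a1@(4,3) a2@(4,3) a3@(0,0) a4@(4,3) a5@(0,0) a6@(0,0) a7@(0,0) | pheromone: 31 0 0 0 0 / 0 0 0 0 0 / 0 0 0 0 0 / 0 0 0 0 0 / 0 0 0 19 0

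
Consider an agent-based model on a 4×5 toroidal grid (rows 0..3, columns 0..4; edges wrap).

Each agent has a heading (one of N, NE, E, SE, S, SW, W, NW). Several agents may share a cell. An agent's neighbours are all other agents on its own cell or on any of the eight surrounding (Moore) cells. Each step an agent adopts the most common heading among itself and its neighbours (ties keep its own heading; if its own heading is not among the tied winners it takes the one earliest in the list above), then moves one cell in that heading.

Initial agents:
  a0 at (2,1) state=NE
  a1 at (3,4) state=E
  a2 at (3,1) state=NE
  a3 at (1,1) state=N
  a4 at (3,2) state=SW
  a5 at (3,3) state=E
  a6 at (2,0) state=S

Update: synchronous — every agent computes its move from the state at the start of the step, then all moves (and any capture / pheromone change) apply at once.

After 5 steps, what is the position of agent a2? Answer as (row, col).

t=1: a0@(1,2):NE a1@(3,0):E a2@(2,2):NE a3@(0,1):N a4@(2,3):NE a5@(3,4):E a6@(1,1):NE
t=2: a0@(0,3):NE a1@(3,1):E a2@(1,3):NE a3@(3,2):NE a4@(1,4):NE a5@(3,0):E a6@(0,2):NE
t=3: a0@(3,4):NE a1@(3,2):E a2@(0,4):NE a3@(2,3):NE a4@(0,0):NE a5@(3,1):E a6@(3,3):NE
t=4: a0@(2,0):NE a1@(3,3):E a2@(3,0):NE a3@(1,4):NE a4@(3,1):NE a5@(3,2):E a6@(2,4):NE
t=5: a0@(1,1):NE a1@(3,4):E a2@(2,1):NE a3@(0,0):NE a4@(2,2):NE a5@(3,3):E a6@(1,0):NE

(2, 1)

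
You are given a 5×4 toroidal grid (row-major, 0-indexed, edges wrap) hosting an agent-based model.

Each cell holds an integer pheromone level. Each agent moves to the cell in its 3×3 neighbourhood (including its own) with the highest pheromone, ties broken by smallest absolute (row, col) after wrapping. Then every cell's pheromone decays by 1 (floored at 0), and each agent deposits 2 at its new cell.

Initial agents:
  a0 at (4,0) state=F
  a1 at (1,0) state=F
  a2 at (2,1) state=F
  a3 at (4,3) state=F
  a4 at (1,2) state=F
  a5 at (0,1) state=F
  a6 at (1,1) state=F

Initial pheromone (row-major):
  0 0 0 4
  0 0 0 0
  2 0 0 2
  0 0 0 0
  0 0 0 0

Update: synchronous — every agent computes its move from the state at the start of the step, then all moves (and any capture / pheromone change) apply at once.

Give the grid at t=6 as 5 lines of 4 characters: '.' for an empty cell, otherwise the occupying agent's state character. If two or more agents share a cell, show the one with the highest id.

t=1: a0@(0,3) a1@(0,3) a2@(2,0) a3@(0,3) a4@(0,3) a5@(0,0) a6@(2,0) | pheromone: 2 0 0 11 / 0 0 0 0 / 5 0 0 1 / 0 0 0 0 / 0 0 0 0
t=2: a0@(0,3) a1@(0,3) a2@(2,0) a3@(0,3) a4@(0,3) a5@(0,3) a6@(2,0) | pheromone: 1 0 0 20 / 0 0 0 0 / 8 0 0 0 / 0 0 0 0 / 0 0 0 0
t=3: a0@(0,3) a1@(0,3) a2@(2,0) a3@(0,3) a4@(0,3) a5@(0,3) a6@(2,0) | pheromone: 0 0 0 29 / 0 0 0 0 / 11 0 0 0 / 0 0 0 0 / 0 0 0 0
t=4: a0@(0,3) a1@(0,3) a2@(2,0) a3@(0,3) a4@(0,3) a5@(0,3) a6@(2,0) | pheromone: 0 0 0 38 / 0 0 0 0 / 14 0 0 0 / 0 0 0 0 / 0 0 0 0
t=5: a0@(0,3) a1@(0,3) a2@(2,0) a3@(0,3) a4@(0,3) a5@(0,3) a6@(2,0) | pheromone: 0 0 0 47 / 0 0 0 0 / 17 0 0 0 / 0 0 0 0 / 0 0 0 0
t=6: a0@(0,3) a1@(0,3) a2@(2,0) a3@(0,3) a4@(0,3) a5@(0,3) a6@(2,0) | pheromone: 0 0 0 56 / 0 0 0 0 / 20 0 0 0 / 0 0 0 0 / 0 0 0 0

...F
....
F...
....
....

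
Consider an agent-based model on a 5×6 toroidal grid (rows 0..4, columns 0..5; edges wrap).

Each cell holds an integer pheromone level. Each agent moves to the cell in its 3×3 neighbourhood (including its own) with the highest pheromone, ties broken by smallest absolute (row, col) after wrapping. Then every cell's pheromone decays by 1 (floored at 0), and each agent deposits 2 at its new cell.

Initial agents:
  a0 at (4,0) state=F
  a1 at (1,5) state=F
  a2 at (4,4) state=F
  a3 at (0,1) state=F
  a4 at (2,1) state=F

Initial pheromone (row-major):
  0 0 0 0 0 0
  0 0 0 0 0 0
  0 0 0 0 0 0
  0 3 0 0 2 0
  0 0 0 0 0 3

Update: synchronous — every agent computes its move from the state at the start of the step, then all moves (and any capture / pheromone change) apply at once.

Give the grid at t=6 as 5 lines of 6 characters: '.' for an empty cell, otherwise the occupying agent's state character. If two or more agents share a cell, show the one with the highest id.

F.....
......
......
.F....
......

t=1: a0@(3,1) a1@(0,0) a2@(4,5) a3@(0,0) a4@(3,1) | pheromone: 4 0 0 0 0 0 / 0 0 0 0 0 0 / 0 0 0 0 0 0 / 0 6 0 0 1 0 / 0 0 0 0 0 4
t=2: a0@(3,1) a1@(0,0) a2@(0,0) a3@(0,0) a4@(3,1) | pheromone: 9 0 0 0 0 0 / 0 0 0 0 0 0 / 0 0 0 0 0 0 / 0 9 0 0 0 0 / 0 0 0 0 0 3
t=3: a0@(3,1) a1@(0,0) a2@(0,0) a3@(0,0) a4@(3,1) | pheromone: 14 0 0 0 0 0 / 0 0 0 0 0 0 / 0 0 0 0 0 0 / 0 12 0 0 0 0 / 0 0 0 0 0 2
t=4: a0@(3,1) a1@(0,0) a2@(0,0) a3@(0,0) a4@(3,1) | pheromone: 19 0 0 0 0 0 / 0 0 0 0 0 0 / 0 0 0 0 0 0 / 0 15 0 0 0 0 / 0 0 0 0 0 1
t=5: a0@(3,1) a1@(0,0) a2@(0,0) a3@(0,0) a4@(3,1) | pheromone: 24 0 0 0 0 0 / 0 0 0 0 0 0 / 0 0 0 0 0 0 / 0 18 0 0 0 0 / 0 0 0 0 0 0
t=6: a0@(3,1) a1@(0,0) a2@(0,0) a3@(0,0) a4@(3,1) | pheromone: 29 0 0 0 0 0 / 0 0 0 0 0 0 / 0 0 0 0 0 0 / 0 21 0 0 0 0 / 0 0 0 0 0 0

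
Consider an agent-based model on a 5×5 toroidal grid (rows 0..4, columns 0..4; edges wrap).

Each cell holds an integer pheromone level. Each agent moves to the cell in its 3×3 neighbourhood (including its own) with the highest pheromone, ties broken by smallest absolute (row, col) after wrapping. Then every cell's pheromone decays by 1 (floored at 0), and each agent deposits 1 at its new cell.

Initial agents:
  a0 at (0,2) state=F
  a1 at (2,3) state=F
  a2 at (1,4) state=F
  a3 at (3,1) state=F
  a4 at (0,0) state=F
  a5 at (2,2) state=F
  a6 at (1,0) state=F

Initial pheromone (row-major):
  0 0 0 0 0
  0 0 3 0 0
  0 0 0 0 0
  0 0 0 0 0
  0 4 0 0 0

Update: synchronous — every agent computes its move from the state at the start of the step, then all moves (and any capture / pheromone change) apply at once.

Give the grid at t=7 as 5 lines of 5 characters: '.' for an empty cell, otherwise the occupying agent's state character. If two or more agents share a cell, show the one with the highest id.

.....
..F..
.....
.....
.F...

t=1: a0@(4,1) a1@(1,2) a2@(0,0) a3@(4,1) a4@(4,1) a5@(1,2) a6@(0,0) | pheromone: 2 0 0 0 0 / 0 0 4 0 0 / 0 0 0 0 0 / 0 0 0 0 0 / 0 6 0 0 0
t=2: a0@(4,1) a1@(1,2) a2@(4,1) a3@(4,1) a4@(4,1) a5@(1,2) a6@(4,1) | pheromone: 1 0 0 0 0 / 0 0 5 0 0 / 0 0 0 0 0 / 0 0 0 0 0 / 0 10 0 0 0
t=3: a0@(4,1) a1@(1,2) a2@(4,1) a3@(4,1) a4@(4,1) a5@(1,2) a6@(4,1) | pheromone: 0 0 0 0 0 / 0 0 6 0 0 / 0 0 0 0 0 / 0 0 0 0 0 / 0 14 0 0 0
t=4: a0@(4,1) a1@(1,2) a2@(4,1) a3@(4,1) a4@(4,1) a5@(1,2) a6@(4,1) | pheromone: 0 0 0 0 0 / 0 0 7 0 0 / 0 0 0 0 0 / 0 0 0 0 0 / 0 18 0 0 0
t=5: a0@(4,1) a1@(1,2) a2@(4,1) a3@(4,1) a4@(4,1) a5@(1,2) a6@(4,1) | pheromone: 0 0 0 0 0 / 0 0 8 0 0 / 0 0 0 0 0 / 0 0 0 0 0 / 0 22 0 0 0
t=6: a0@(4,1) a1@(1,2) a2@(4,1) a3@(4,1) a4@(4,1) a5@(1,2) a6@(4,1) | pheromone: 0 0 0 0 0 / 0 0 9 0 0 / 0 0 0 0 0 / 0 0 0 0 0 / 0 26 0 0 0
t=7: a0@(4,1) a1@(1,2) a2@(4,1) a3@(4,1) a4@(4,1) a5@(1,2) a6@(4,1) | pheromone: 0 0 0 0 0 / 0 0 10 0 0 / 0 0 0 0 0 / 0 0 0 0 0 / 0 30 0 0 0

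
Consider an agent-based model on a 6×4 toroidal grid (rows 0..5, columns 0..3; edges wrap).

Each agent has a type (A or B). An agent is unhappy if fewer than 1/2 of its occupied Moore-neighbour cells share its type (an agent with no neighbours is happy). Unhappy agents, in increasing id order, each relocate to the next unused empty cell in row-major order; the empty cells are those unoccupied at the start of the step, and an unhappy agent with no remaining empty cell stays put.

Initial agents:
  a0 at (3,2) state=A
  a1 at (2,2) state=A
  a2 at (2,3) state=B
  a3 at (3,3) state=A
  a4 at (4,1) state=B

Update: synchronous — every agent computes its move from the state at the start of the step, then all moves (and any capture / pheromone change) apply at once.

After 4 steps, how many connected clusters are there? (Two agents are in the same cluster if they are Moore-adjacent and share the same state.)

t=1: a0@(3,2):A a1@(2,2):A a2@(0,0):B a3@(3,3):A a4@(0,1):B
t=2: (unchanged — steady state)

2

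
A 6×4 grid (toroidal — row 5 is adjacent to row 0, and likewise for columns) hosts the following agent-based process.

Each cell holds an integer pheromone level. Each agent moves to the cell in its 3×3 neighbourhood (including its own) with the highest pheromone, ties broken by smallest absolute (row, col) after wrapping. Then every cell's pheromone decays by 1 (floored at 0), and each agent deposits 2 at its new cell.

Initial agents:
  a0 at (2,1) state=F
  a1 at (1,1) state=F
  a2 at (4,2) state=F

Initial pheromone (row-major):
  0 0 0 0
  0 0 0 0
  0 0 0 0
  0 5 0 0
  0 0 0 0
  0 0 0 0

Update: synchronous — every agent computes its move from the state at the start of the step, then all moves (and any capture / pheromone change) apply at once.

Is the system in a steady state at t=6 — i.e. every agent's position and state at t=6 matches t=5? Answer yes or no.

yes

t=1: a0@(3,1) a1@(0,0) a2@(3,1) | pheromone: 2 0 0 0 / 0 0 0 0 / 0 0 0 0 / 0 8 0 0 / 0 0 0 0 / 0 0 0 0
t=2: a0@(3,1) a1@(0,0) a2@(3,1) | pheromone: 3 0 0 0 / 0 0 0 0 / 0 0 0 0 / 0 11 0 0 / 0 0 0 0 / 0 0 0 0
t=3: a0@(3,1) a1@(0,0) a2@(3,1) | pheromone: 4 0 0 0 / 0 0 0 0 / 0 0 0 0 / 0 14 0 0 / 0 0 0 0 / 0 0 0 0
t=4: a0@(3,1) a1@(0,0) a2@(3,1) | pheromone: 5 0 0 0 / 0 0 0 0 / 0 0 0 0 / 0 17 0 0 / 0 0 0 0 / 0 0 0 0
t=5: a0@(3,1) a1@(0,0) a2@(3,1) | pheromone: 6 0 0 0 / 0 0 0 0 / 0 0 0 0 / 0 20 0 0 / 0 0 0 0 / 0 0 0 0
t=6: a0@(3,1) a1@(0,0) a2@(3,1) | pheromone: 7 0 0 0 / 0 0 0 0 / 0 0 0 0 / 0 23 0 0 / 0 0 0 0 / 0 0 0 0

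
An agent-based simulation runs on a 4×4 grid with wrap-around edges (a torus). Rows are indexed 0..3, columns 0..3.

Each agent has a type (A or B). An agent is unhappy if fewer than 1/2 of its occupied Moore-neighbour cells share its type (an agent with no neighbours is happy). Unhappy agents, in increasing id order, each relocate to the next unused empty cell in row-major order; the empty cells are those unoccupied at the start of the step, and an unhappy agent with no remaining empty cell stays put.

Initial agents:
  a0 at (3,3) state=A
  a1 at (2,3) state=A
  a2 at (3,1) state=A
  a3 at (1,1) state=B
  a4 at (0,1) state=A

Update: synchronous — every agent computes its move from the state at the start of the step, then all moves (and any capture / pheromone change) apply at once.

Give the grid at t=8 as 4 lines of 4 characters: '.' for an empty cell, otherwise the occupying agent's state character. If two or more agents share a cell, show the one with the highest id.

t=1: a0@(3,3):A a1@(2,3):A a2@(3,1):A a3@(0,0):B a4@(0,1):A
t=2: a0@(3,3):A a1@(2,3):A a2@(3,1):A a3@(0,2):B a4@(0,1):A
t=3: a0@(3,3):A a1@(2,3):A a2@(3,1):A a3@(0,0):B a4@(0,1):A
t=4: a0@(3,3):A a1@(2,3):A a2@(3,1):A a3@(0,2):B a4@(0,1):A
t=5: a0@(3,3):A a1@(2,3):A a2@(3,1):A a3@(0,0):B a4@(0,1):A
t=6: a0@(3,3):A a1@(2,3):A a2@(3,1):A a3@(0,2):B a4@(0,1):A
t=7: a0@(3,3):A a1@(2,3):A a2@(3,1):A a3@(0,0):B a4@(0,1):A
t=8: a0@(3,3):A a1@(2,3):A a2@(3,1):A a3@(0,2):B a4@(0,1):A

.AB.
....
...A
.A.A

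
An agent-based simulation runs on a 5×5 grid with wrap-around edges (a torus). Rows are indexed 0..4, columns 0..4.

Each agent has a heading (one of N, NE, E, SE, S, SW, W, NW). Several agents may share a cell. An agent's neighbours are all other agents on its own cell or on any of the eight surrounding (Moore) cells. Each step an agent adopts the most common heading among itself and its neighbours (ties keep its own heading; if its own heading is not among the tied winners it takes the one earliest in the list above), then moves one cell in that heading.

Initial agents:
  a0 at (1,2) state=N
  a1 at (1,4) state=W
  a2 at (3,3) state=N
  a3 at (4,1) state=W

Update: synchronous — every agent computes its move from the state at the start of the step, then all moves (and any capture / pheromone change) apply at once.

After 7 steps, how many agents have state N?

t=1: a0@(0,2):N a1@(1,3):W a2@(2,3):N a3@(4,0):W
t=2: a0@(4,2):N a1@(0,3):N a2@(1,3):N a3@(4,4):W
t=3: a0@(3,2):N a1@(4,3):N a2@(0,3):N a3@(4,3):W
t=4: a0@(2,2):N a1@(3,3):N a2@(4,3):N a3@(3,3):N
t=5: a0@(1,2):N a1@(2,3):N a2@(3,3):N a3@(2,3):N
t=6: a0@(0,2):N a1@(1,3):N a2@(2,3):N a3@(1,3):N
t=7: a0@(4,2):N a1@(0,3):N a2@(1,3):N a3@(0,3):N

4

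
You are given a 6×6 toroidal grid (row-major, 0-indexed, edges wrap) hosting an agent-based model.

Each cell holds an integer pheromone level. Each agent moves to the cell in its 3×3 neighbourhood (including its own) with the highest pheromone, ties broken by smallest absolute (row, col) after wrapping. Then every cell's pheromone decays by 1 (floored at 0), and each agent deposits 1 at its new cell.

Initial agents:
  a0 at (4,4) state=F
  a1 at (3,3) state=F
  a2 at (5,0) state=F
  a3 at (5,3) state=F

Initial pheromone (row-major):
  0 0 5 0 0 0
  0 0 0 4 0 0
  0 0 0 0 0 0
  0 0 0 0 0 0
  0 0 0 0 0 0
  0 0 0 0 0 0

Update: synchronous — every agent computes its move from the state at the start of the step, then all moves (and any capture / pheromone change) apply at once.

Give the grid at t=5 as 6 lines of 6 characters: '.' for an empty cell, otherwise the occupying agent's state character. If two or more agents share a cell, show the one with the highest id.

t=1: a0@(3,3) a1@(2,2) a2@(0,0) a3@(0,2) | pheromone: 1 0 5 0 0 0 / 0 0 0 3 0 0 / 0 0 1 0 0 0 / 0 0 0 1 0 0 / 0 0 0 0 0 0 / 0 0 0 0 0 0
t=2: a0@(2,2) a1@(1,3) a2@(0,0) a3@(0,2) | pheromone: 1 0 5 0 0 0 / 0 0 0 3 0 0 / 0 0 1 0 0 0 / 0 0 0 0 0 0 / 0 0 0 0 0 0 / 0 0 0 0 0 0
t=3: a0@(1,3) a1@(0,2) a2@(0,0) a3@(0,2) | pheromone: 1 0 6 0 0 0 / 0 0 0 3 0 0 / 0 0 0 0 0 0 / 0 0 0 0 0 0 / 0 0 0 0 0 0 / 0 0 0 0 0 0
t=4: a0@(0,2) a1@(0,2) a2@(0,0) a3@(0,2) | pheromone: 1 0 8 0 0 0 / 0 0 0 2 0 0 / 0 0 0 0 0 0 / 0 0 0 0 0 0 / 0 0 0 0 0 0 / 0 0 0 0 0 0
t=5: a0@(0,2) a1@(0,2) a2@(0,0) a3@(0,2) | pheromone: 1 0 10 0 0 0 / 0 0 0 1 0 0 / 0 0 0 0 0 0 / 0 0 0 0 0 0 / 0 0 0 0 0 0 / 0 0 0 0 0 0

F.F...
......
......
......
......
......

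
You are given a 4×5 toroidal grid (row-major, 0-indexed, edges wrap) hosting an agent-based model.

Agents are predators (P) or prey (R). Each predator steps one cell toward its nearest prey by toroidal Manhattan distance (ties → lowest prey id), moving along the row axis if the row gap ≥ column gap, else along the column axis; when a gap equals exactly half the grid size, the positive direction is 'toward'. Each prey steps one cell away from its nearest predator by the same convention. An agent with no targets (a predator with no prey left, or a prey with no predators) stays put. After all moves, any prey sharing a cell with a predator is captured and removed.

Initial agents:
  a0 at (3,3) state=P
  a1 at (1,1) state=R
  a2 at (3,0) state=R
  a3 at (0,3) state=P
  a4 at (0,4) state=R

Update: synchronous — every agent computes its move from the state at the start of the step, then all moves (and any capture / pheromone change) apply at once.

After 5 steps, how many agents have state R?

t=1: a0@(3,4):P a1@(1,0):R a2@(3,1):R a3@(0,4):P a4@(0,0):R
t=2: a0@(3,0):P a1@(2,0):R a2@(3,2):R a3@(0,0):P a4@(0,1):R
t=3: a0@(2,0):P a1@(1,0):R a2@(3,3):R a3@(0,1):P a4@(0,2):R
t=4: a0@(1,0):P a1@(0,0):R a2@(3,2):R a3@(0,2):P a4@(0,3):R
t=5: a0@(0,0):P a1@(3,0):R a2@(2,2):R a3@(3,2):P a4@(0,4):R

3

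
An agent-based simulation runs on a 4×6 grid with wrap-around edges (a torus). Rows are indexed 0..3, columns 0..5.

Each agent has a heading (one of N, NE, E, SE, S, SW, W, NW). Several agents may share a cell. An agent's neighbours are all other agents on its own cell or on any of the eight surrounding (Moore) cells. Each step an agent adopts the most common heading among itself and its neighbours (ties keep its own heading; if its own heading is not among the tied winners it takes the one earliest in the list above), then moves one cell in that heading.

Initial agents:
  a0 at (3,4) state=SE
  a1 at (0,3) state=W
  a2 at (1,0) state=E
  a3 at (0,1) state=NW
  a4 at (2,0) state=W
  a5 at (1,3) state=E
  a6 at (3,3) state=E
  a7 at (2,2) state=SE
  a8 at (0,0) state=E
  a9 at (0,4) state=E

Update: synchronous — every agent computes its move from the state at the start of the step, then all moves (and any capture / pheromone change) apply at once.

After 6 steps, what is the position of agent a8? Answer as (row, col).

(0, 0)

t=1: a0@(3,5):E a1@(0,4):E a2@(1,1):E a3@(0,2):E a4@(2,5):W a5@(1,4):E a6@(3,4):E a7@(2,3):E a8@(0,1):E a9@(0,5):E
t=2: a0@(3,0):E a1@(0,5):E a2@(1,2):E a3@(0,3):E a4@(2,0):E a5@(1,5):E a6@(3,5):E a7@(2,4):E a8@(0,2):E a9@(0,0):E
t=3: a0@(3,1):E a1@(0,0):E a2@(1,3):E a3@(0,4):E a4@(2,1):E a5@(1,0):E a6@(3,0):E a7@(2,5):E a8@(0,3):E a9@(0,1):E
t=4: a0@(3,2):E a1@(0,1):E a2@(1,4):E a3@(0,5):E a4@(2,2):E a5@(1,1):E a6@(3,1):E a7@(2,0):E a8@(0,4):E a9@(0,2):E
t=5: a0@(3,3):E a1@(0,2):E a2@(1,5):E a3@(0,0):E a4@(2,3):E a5@(1,2):E a6@(3,2):E a7@(2,1):E a8@(0,5):E a9@(0,3):E
t=6: a0@(3,4):E a1@(0,3):E a2@(1,0):E a3@(0,1):E a4@(2,4):E a5@(1,3):E a6@(3,3):E a7@(2,2):E a8@(0,0):E a9@(0,4):E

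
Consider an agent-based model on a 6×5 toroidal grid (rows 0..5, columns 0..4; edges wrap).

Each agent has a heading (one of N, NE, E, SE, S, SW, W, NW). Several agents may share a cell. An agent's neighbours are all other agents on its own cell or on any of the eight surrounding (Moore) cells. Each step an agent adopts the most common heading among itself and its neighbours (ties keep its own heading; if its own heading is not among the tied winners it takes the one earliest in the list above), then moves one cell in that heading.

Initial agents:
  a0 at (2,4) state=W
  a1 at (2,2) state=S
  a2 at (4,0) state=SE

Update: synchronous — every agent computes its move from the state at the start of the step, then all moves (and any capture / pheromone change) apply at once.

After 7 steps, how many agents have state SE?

t=1: a0@(2,3):W a1@(3,2):S a2@(5,1):SE
t=2: a0@(2,2):W a1@(4,2):S a2@(0,2):SE
t=3: a0@(2,1):W a1@(5,2):S a2@(1,3):SE
t=4: a0@(2,0):W a1@(0,2):S a2@(2,4):SE
t=5: a0@(2,4):W a1@(1,2):S a2@(3,0):SE
t=6: a0@(2,3):W a1@(2,2):S a2@(4,1):SE
t=7: a0@(2,2):W a1@(3,2):S a2@(5,2):SE

1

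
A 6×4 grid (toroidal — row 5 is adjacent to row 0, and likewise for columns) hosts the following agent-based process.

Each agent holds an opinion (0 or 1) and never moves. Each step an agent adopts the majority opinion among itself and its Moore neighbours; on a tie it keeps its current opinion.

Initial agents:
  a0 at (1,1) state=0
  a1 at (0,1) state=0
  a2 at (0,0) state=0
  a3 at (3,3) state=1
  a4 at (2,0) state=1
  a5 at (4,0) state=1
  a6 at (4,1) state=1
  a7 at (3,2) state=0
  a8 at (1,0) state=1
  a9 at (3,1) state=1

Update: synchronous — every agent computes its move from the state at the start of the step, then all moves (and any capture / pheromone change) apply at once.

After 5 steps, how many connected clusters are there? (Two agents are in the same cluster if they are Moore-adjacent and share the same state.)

2

t=1: a0@(1,1):0 a1@(0,1):0 a2@(0,0):0 a3@(3,3):1 a4@(2,0):1 a5@(4,0):1 a6@(4,1):1 a7@(3,2):1 a8@(1,0):0 a9@(3,1):1
t=2: (unchanged — steady state)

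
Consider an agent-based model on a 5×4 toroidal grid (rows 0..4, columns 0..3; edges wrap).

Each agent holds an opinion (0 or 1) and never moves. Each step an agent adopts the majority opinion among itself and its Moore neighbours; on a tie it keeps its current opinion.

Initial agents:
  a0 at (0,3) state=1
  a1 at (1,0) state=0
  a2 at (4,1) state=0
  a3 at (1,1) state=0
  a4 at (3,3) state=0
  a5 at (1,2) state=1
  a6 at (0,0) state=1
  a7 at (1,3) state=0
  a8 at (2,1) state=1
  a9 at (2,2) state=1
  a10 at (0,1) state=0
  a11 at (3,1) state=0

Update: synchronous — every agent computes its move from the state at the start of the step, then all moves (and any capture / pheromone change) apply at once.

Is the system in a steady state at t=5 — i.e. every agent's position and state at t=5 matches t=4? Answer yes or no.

no

t=1: a0@(0,3):1 a1@(1,0):0 a2@(4,1):0 a3@(1,1):1 a4@(3,3):0 a5@(1,2):1 a6@(0,0):0 a7@(1,3):1 a8@(2,1):1 a9@(2,2):0 a10@(0,1):0 a11@(3,1):0
t=2: a0@(0,3):1 a1@(1,0):1 a2@(4,1):0 a3@(1,1):0 a4@(3,3):0 a5@(1,2):1 a6@(0,0):0 a7@(1,3):1 a8@(2,1):1 a9@(2,2):1 a10@(0,1):0 a11@(3,1):0
t=3: a0@(0,3):1 a1@(1,0):1 a2@(4,1):0 a3@(1,1):1 a4@(3,3):0 a5@(1,2):1 a6@(0,0):0 a7@(1,3):1 a8@(2,1):1 a9@(2,2):1 a10@(0,1):0 a11@(3,1):0
t=4: a0@(0,3):1 a1@(1,0):1 a2@(4,1):0 a3@(1,1):1 a4@(3,3):0 a5@(1,2):1 a6@(0,0):1 a7@(1,3):1 a8@(2,1):1 a9@(2,2):1 a10@(0,1):0 a11@(3,1):0
t=5: a0@(0,3):1 a1@(1,0):1 a2@(4,1):0 a3@(1,1):1 a4@(3,3):0 a5@(1,2):1 a6@(0,0):1 a7@(1,3):1 a8@(2,1):1 a9@(2,2):1 a10@(0,1):1 a11@(3,1):0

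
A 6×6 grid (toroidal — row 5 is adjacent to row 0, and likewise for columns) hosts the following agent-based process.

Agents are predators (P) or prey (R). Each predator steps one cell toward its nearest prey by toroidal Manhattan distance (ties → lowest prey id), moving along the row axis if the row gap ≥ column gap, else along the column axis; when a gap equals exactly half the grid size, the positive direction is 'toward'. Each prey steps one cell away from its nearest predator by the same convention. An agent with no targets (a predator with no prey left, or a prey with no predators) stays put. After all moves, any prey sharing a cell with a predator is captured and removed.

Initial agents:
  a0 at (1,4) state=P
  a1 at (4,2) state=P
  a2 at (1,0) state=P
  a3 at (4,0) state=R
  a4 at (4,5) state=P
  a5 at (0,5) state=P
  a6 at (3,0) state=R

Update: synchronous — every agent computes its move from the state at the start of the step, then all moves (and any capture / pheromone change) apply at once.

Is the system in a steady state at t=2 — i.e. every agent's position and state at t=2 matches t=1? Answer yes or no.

yes

t=1: a0@(2,4):P a1@(4,1):P a2@(2,0):P a4@(4,0):P a5@(5,5):P
t=2: (unchanged — steady state)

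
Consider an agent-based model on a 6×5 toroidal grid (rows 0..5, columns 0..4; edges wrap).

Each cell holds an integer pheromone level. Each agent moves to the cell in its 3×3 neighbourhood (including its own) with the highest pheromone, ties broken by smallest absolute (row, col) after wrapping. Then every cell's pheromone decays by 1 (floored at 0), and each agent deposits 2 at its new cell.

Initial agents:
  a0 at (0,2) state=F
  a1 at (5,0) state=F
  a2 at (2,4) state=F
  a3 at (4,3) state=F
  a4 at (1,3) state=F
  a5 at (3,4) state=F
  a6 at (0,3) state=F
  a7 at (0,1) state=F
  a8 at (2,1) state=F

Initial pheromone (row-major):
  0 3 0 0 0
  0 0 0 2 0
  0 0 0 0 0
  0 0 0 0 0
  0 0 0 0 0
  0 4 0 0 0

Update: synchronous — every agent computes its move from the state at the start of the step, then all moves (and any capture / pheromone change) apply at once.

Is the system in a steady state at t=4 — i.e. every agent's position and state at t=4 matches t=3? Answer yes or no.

t=1: a0@(5,1) a1@(5,1) a2@(1,3) a3@(3,2) a4@(1,3) a5@(2,0) a6@(1,3) a7@(5,1) a8@(1,0) | pheromone: 0 2 0 0 0 / 2 0 0 7 0 / 2 0 0 0 0 / 0 0 2 0 0 / 0 0 0 0 0 / 0 9 0 0 0
t=2: a0@(5,1) a1@(5,1) a2@(1,3) a3@(3,2) a4@(1,3) a5@(1,0) a6@(1,3) a7@(5,1) a8@(0,1) | pheromone: 0 3 0 0 0 / 3 0 0 12 0 / 1 0 0 0 0 / 0 0 3 0 0 / 0 0 0 0 0 / 0 14 0 0 0
t=3: a0@(5,1) a1@(5,1) a2@(1,3) a3@(3,2) a4@(1,3) a5@(0,1) a6@(1,3) a7@(5,1) a8@(5,1) | pheromone: 0 4 0 0 0 / 2 0 0 17 0 / 0 0 0 0 0 / 0 0 4 0 0 / 0 0 0 0 0 / 0 21 0 0 0
t=4: a0@(5,1) a1@(5,1) a2@(1,3) a3@(3,2) a4@(1,3) a5@(5,1) a6@(1,3) a7@(5,1) a8@(5,1) | pheromone: 0 3 0 0 0 / 1 0 0 22 0 / 0 0 0 0 0 / 0 0 5 0 0 / 0 0 0 0 0 / 0 30 0 0 0

no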